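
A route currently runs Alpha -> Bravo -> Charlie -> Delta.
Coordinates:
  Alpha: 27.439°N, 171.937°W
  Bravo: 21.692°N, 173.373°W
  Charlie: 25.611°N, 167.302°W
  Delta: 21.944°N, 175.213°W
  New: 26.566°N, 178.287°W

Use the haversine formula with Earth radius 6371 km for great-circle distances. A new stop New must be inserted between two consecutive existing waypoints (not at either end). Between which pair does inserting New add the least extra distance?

between Alpha and Bravo

Added distance for inserting New between each consecutive pair:
Alpha–Bravo: 717.5 km
Bravo–Charlie: 1081.8 km
Charlie–Delta: 800.7 km
Smallest added distance is 717.5 km, inserting between Alpha and Bravo.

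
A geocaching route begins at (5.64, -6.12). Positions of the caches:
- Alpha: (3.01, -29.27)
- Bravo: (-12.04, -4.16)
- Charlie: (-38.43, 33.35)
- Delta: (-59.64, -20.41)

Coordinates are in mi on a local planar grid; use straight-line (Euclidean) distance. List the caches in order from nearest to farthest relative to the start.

Bravo, Alpha, Charlie, Delta

Distances from the start:
Bravo (-12.04, -4.16): 17.8 mi
Alpha (3.01, -29.27): 23.3 mi
Charlie (-38.43, 33.35): 59.2 mi
Delta (-59.64, -20.41): 66.8 mi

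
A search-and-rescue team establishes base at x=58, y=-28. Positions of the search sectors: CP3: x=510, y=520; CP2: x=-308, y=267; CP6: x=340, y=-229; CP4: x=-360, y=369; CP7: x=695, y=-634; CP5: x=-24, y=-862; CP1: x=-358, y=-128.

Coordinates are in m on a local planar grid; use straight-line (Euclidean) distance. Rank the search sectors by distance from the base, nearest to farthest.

CP6, CP1, CP2, CP4, CP3, CP5, CP7

Computing each straight-line distance from x=58, y=-28:
CP6 x=340, y=-229: 346.3 m
CP1 x=-358, y=-128: 427.9 m
CP2 x=-308, y=267: 470.1 m
CP4 x=-360, y=369: 576.5 m
CP3 x=510, y=520: 710.4 m
CP5 x=-24, y=-862: 838.0 m
CP7 x=695, y=-634: 879.2 m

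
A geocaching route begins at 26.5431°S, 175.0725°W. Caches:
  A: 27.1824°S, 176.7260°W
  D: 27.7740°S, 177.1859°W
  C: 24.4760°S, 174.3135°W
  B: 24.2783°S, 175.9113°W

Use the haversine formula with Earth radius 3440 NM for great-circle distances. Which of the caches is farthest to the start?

Distances from the start (26.5431°S, 175.0725°W):
B: 143.4 NM
D: 134.9 NM
C: 130.7 NM
A: 96.5 NM
The farthest is B at 143.4 NM.

B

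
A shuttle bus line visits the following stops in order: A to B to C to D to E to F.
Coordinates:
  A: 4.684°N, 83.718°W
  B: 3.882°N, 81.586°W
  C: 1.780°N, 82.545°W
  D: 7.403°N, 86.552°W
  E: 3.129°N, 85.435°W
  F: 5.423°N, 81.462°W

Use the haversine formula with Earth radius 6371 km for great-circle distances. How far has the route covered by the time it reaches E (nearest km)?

1767 km

Leg distances:
A→B: 252.7 km  (cumulative 252.7 km)
B→C: 256.9 km  (cumulative 509.5 km)
C→D: 766.8 km  (cumulative 1276.3 km)
D→E: 491.1 km  (cumulative 1767.4 km)
Cumulative distance at E ≈ 1767 km.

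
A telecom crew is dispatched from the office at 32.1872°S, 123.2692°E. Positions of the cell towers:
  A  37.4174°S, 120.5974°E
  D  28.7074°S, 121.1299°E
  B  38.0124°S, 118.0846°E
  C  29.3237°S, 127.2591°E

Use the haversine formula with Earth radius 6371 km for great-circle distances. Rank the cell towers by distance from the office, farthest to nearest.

B, A, C, D

Computing each great-circle distance from 32.1872°S, 123.2692°E:
B 38.0124°S, 118.0846°E: 800.9 km
A 37.4174°S, 120.5974°E: 630.6 km
C 29.3237°S, 127.2591°E: 496.7 km
D 28.7074°S, 121.1299°E: 437.9 km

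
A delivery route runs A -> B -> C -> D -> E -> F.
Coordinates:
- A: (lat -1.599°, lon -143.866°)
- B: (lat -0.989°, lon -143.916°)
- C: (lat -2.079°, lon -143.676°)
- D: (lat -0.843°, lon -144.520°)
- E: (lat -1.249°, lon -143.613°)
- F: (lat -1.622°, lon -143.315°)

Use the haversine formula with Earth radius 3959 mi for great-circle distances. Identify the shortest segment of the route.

E–F

Leg distances:
A→B: 42.3 mi
B→C: 77.1 mi
C→D: 103.4 mi
D→E: 68.7 mi
E→F: 33.0 mi
The shortest leg is E–F at 33.0 mi.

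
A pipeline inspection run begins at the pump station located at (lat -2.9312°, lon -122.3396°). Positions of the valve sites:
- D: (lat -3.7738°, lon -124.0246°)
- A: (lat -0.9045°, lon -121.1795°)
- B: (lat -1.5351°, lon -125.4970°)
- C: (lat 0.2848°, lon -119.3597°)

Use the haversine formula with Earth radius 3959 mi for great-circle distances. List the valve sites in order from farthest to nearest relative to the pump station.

C, B, A, D

Computing each great-circle distance from (lat -2.9312°, lon -122.3396°):
C (lat 0.2848°, lon -119.3597°): 302.9 mi
B (lat -1.5351°, lon -125.4970°): 238.4 mi
A (lat -0.9045°, lon -121.1795°): 161.3 mi
D (lat -3.7738°, lon -124.0246°): 130.0 mi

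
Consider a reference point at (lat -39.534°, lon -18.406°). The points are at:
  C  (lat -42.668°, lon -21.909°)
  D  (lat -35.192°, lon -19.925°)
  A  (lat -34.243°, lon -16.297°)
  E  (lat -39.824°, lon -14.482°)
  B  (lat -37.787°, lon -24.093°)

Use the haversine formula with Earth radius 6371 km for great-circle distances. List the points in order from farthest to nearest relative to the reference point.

A, B, D, C, E

Distance from the reference point at (lat -39.534°, lon -18.406°) to each:
A (lat -34.243°, lon -16.297°): 617.5 km
B (lat -37.787°, lon -24.093°): 530.5 km
D (lat -35.192°, lon -19.925°): 501.1 km
C (lat -42.668°, lon -21.909°): 455.5 km
E (lat -39.824°, lon -14.482°): 337.3 km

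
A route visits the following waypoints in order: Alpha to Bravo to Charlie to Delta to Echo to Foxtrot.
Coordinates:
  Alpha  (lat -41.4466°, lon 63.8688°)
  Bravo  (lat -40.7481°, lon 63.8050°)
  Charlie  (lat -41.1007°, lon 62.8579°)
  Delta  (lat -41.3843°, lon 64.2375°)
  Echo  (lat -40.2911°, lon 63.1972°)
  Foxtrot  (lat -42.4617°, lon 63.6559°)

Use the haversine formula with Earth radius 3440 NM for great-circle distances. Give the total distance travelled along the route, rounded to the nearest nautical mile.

Leg distances:
Alpha→Bravo: 42.0 NM  (cumulative 42.0 NM)
Bravo→Charlie: 47.9 NM  (cumulative 89.9 NM)
Charlie→Delta: 64.6 NM  (cumulative 154.5 NM)
Delta→Echo: 80.9 NM  (cumulative 235.4 NM)
Echo→Foxtrot: 131.9 NM  (cumulative 367.3 NM)
Total route length ≈ 367 NM.

367 NM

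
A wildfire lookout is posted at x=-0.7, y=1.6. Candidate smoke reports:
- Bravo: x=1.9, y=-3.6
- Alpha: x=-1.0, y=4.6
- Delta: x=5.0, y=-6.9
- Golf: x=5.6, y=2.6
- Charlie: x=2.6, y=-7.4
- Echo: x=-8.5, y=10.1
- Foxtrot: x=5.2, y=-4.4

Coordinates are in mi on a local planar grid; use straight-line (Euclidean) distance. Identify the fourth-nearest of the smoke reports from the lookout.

Distance to each, sorted:
Alpha: 3.0 mi
Bravo: 5.8 mi
Golf: 6.4 mi
Foxtrot: 8.4 mi
Charlie: 9.6 mi
Delta: 10.2 mi
Echo: 11.5 mi
The fourth-nearest is Foxtrot at 8.4 mi.

Foxtrot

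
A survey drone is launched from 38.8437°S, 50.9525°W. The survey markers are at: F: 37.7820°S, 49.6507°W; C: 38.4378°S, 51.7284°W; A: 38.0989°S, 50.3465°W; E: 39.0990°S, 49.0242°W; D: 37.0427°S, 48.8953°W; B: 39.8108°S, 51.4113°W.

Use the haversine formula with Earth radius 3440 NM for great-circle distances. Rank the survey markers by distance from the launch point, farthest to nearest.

D, E, F, B, A, C

Distances from the launch point:
D 37.0427°S, 48.8953°W: 145.5 NM
E 39.0990°S, 49.0242°W: 91.3 NM
F 37.7820°S, 49.6507°W: 88.5 NM
B 39.8108°S, 51.4113°W: 61.9 NM
A 38.0989°S, 50.3465°W: 53.0 NM
C 38.4378°S, 51.7284°W: 43.8 NM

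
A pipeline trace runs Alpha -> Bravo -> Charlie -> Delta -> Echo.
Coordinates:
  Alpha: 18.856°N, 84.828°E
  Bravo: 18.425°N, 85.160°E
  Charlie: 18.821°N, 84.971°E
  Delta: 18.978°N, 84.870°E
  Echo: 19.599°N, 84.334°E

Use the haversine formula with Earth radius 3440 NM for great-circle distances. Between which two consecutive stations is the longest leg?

Leg distances:
Alpha→Bravo: 32.0 NM
Bravo→Charlie: 26.1 NM
Charlie→Delta: 11.0 NM
Delta→Echo: 48.1 NM
The longest leg is Delta–Echo at 48.1 NM.

Delta–Echo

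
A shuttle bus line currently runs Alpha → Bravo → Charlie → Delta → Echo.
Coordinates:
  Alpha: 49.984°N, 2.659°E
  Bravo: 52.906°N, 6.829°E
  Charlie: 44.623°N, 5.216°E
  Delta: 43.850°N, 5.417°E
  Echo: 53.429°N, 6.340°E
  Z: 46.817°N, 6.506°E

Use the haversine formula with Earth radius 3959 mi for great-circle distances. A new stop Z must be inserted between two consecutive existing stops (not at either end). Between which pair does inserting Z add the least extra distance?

between Delta and Echo

Added distance for inserting Z between each consecutive pair:
Alpha–Bravo: 431.9 mi
Bravo–Charlie: 7.9 mi
Charlie–Delta: 321.3 mi
Delta–Echo: 5.4 mi
Smallest added distance is 5.4 mi, inserting between Delta and Echo.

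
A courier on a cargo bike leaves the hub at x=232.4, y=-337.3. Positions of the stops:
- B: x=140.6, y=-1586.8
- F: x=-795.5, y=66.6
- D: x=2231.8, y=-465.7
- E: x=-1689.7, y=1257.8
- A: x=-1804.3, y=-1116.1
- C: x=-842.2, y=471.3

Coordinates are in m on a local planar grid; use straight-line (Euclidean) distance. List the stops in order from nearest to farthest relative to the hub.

F, B, C, D, A, E

Computing each straight-line distance from x=232.4, y=-337.3:
F x=-795.5, y=66.6: 1104.4 m
B x=140.6, y=-1586.8: 1252.9 m
C x=-842.2, y=471.3: 1344.8 m
D x=2231.8, y=-465.7: 2003.5 m
A x=-1804.3, y=-1116.1: 2180.5 m
E x=-1689.7, y=1257.8: 2497.8 m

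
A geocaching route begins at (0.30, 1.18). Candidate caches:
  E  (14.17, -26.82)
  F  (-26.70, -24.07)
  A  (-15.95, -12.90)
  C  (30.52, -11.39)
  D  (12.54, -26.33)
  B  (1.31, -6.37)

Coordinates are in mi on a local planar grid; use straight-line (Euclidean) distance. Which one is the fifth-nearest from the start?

C

Distances from the start ((0.30, 1.18)):
B: 7.6 mi
A: 21.5 mi
D: 30.1 mi
E: 31.2 mi
C: 32.7 mi
F: 37.0 mi
The fifth-nearest is C at 32.7 mi.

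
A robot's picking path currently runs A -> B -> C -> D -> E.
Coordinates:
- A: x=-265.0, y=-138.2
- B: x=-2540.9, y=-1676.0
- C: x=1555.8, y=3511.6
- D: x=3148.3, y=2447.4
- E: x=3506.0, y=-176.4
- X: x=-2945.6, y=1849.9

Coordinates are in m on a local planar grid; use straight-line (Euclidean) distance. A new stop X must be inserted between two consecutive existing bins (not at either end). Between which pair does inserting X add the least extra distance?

Added distance for inserting X between each consecutive pair:
A–B: 4139.7 m
B–C: 1737.2 m
C–D: 9006.1 m
D–E: 10237.4 m
Smallest added distance is 1737.2 m, inserting between B and C.

between B and C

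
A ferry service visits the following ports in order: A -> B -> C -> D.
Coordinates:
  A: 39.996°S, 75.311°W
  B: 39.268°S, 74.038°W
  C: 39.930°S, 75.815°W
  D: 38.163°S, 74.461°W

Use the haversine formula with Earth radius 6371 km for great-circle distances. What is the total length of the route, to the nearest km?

534 km

Leg distances:
A→B: 135.8 km  (cumulative 135.8 km)
B→C: 169.1 km  (cumulative 304.9 km)
C→D: 228.6 km  (cumulative 533.5 km)
Total route length ≈ 534 km.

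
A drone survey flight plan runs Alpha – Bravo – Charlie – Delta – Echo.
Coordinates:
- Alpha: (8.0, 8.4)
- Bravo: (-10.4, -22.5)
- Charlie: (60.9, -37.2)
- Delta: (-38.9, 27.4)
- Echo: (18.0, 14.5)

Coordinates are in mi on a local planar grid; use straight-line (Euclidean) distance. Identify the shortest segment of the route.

Alpha–Bravo

Leg distances:
Alpha→Bravo: 36.0 mi
Bravo→Charlie: 72.8 mi
Charlie→Delta: 118.9 mi
Delta→Echo: 58.3 mi
The shortest leg is Alpha–Bravo at 36.0 mi.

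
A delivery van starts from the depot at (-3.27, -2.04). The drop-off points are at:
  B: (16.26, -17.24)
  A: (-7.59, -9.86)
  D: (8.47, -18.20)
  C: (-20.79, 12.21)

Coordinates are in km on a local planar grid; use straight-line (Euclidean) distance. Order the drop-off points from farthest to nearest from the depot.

B, C, D, A

Distance from the depot at (-3.27, -2.04) to each:
B (16.26, -17.24): 24.7 km
C (-20.79, 12.21): 22.6 km
D (8.47, -18.20): 20.0 km
A (-7.59, -9.86): 8.9 km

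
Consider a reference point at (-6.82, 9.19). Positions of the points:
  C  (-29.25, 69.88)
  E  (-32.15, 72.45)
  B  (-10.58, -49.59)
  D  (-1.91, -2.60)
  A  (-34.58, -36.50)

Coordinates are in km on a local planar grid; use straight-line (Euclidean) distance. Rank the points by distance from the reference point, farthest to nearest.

Distance from the reference point at (-6.82, 9.19) to each:
E (-32.15, 72.45): 68.1 km
C (-29.25, 69.88): 64.7 km
B (-10.58, -49.59): 58.9 km
A (-34.58, -36.50): 53.5 km
D (-1.91, -2.60): 12.8 km

E, C, B, A, D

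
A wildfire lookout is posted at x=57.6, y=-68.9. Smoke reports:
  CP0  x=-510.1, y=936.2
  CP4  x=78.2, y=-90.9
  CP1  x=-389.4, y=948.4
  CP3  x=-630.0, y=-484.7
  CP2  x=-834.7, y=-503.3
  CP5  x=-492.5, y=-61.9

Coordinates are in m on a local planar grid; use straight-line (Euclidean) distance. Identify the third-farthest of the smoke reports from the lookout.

Distance to each, sorted:
CP0: 1154.3 m
CP1: 1111.2 m
CP2: 992.4 m
CP3: 803.5 m
CP5: 550.1 m
CP4: 30.1 m
The third-farthest is CP2 at 992.4 m.

CP2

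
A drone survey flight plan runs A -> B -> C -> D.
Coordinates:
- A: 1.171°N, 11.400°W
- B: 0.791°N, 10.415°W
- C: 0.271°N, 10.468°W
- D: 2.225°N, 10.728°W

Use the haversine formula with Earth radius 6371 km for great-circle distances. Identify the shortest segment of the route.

Leg distances:
A→B: 117.4 km
B→C: 58.1 km
C→D: 219.2 km
The shortest leg is B–C at 58.1 km.

B–C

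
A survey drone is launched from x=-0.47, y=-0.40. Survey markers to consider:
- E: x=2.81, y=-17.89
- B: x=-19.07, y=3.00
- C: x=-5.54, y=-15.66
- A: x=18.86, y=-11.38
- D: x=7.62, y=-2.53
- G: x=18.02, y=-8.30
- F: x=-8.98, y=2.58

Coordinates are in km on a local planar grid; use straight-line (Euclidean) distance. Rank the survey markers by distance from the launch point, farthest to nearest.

A, G, B, E, C, F, D

Computing each straight-line distance from x=-0.47, y=-0.40:
A x=18.86, y=-11.38: 22.2 km
G x=18.02, y=-8.30: 20.1 km
B x=-19.07, y=3.00: 18.9 km
E x=2.81, y=-17.89: 17.8 km
C x=-5.54, y=-15.66: 16.1 km
F x=-8.98, y=2.58: 9.0 km
D x=7.62, y=-2.53: 8.4 km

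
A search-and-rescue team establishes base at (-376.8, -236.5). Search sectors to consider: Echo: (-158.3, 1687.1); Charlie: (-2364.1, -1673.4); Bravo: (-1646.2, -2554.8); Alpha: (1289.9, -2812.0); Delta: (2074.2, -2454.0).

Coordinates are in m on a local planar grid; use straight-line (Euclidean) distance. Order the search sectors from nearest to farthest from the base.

Distances from the base:
Echo (-158.3, 1687.1): 1936.0 m
Charlie (-2364.1, -1673.4): 2452.4 m
Bravo (-1646.2, -2554.8): 2643.1 m
Alpha (1289.9, -2812.0): 3067.7 m
Delta (2074.2, -2454.0): 3305.3 m

Echo, Charlie, Bravo, Alpha, Delta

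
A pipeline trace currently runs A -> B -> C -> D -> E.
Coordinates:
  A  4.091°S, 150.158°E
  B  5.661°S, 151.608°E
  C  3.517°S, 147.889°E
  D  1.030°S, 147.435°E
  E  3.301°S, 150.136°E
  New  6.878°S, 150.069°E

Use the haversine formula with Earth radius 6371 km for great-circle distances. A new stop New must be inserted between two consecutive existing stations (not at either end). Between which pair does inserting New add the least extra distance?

between B and C

Added distance for inserting New between each consecutive pair:
A–B: 290.2 km
B–C: 186.1 km
C–D: 876.6 km
D–E: 718.4 km
Smallest added distance is 186.1 km, inserting between B and C.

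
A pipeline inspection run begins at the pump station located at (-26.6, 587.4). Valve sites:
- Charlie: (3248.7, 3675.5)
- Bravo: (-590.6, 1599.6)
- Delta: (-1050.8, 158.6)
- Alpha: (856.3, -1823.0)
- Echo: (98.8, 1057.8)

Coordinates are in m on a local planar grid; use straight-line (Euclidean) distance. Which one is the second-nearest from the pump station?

Distances from the pump station ((-26.6, 587.4)):
Echo: 486.8 m
Delta: 1110.3 m
Bravo: 1158.7 m
Alpha: 2567.0 m
Charlie: 4501.5 m
The second-nearest is Delta at 1110.3 m.

Delta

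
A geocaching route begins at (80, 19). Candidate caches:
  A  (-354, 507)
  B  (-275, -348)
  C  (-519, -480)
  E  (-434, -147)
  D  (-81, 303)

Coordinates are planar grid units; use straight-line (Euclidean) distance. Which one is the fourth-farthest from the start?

B

Distances from the start ((80, 19)):
C: 779.6
A: 653.1
E: 540.1
B: 510.6
D: 326.5
The fourth-farthest is B at 510.6.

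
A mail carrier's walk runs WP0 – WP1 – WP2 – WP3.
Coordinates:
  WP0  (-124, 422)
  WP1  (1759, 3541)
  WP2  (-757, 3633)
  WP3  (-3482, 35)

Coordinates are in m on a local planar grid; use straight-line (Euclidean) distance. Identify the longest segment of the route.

WP2–WP3

Leg distances:
WP0→WP1: 3643.3 m
WP1→WP2: 2517.7 m
WP2→WP3: 4513.4 m
The longest leg is WP2–WP3 at 4513.4 m.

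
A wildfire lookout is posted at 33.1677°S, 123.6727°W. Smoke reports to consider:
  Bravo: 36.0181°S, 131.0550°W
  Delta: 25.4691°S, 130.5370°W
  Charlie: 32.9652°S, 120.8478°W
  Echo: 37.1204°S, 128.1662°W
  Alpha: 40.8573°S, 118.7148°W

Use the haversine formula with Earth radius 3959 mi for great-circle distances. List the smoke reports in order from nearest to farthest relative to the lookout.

Computing each great-circle distance from 33.1677°S, 123.6727°W:
Charlie 32.9652°S, 120.8478°W: 164.2 mi
Echo 37.1204°S, 128.1662°W: 372.8 mi
Bravo 36.0181°S, 131.0550°W: 463.6 mi
Alpha 40.8573°S, 118.7148°W: 597.3 mi
Delta 25.4691°S, 130.5370°W: 673.4 mi

Charlie, Echo, Bravo, Alpha, Delta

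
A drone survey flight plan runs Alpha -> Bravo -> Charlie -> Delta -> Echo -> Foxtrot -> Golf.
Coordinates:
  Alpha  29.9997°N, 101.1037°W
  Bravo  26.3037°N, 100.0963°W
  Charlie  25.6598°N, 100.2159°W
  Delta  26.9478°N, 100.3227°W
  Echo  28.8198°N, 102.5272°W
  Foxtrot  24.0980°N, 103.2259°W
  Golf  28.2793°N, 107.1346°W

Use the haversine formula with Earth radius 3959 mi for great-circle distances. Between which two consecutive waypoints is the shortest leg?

Leg distances:
Alpha→Bravo: 262.7 mi
Bravo→Charlie: 45.1 mi
Charlie→Delta: 89.2 mi
Delta→Echo: 186.7 mi
Echo→Foxtrot: 329.1 mi
Foxtrot→Golf: 377.0 mi
The shortest leg is Bravo–Charlie at 45.1 mi.

Bravo–Charlie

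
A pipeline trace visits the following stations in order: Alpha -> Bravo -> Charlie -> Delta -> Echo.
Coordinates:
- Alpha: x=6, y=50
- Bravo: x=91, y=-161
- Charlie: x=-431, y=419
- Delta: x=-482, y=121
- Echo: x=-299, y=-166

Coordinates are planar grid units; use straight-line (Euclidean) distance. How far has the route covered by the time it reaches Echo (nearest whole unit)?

1650

Leg distances:
Alpha→Bravo: 227.5  (cumulative 227.5)
Bravo→Charlie: 780.3  (cumulative 1007.8)
Charlie→Delta: 302.3  (cumulative 1310.1)
Delta→Echo: 340.4  (cumulative 1650.5)
Cumulative distance at Echo ≈ 1650.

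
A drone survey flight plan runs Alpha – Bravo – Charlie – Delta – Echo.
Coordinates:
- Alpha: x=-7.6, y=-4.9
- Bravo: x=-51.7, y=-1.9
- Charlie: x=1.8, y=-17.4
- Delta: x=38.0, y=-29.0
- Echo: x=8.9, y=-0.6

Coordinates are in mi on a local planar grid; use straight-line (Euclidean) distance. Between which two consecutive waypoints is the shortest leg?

Leg distances:
Alpha→Bravo: 44.2 mi
Bravo→Charlie: 55.7 mi
Charlie→Delta: 38.0 mi
Delta→Echo: 40.7 mi
The shortest leg is Charlie–Delta at 38.0 mi.

Charlie–Delta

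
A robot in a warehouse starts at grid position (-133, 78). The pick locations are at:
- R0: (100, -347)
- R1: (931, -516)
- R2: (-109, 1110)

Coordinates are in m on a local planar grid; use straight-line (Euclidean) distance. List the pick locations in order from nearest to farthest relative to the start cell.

R0, R2, R1

Distances from the start cell:
R0 (100, -347): 484.7 m
R2 (-109, 1110): 1032.3 m
R1 (931, -516): 1218.6 m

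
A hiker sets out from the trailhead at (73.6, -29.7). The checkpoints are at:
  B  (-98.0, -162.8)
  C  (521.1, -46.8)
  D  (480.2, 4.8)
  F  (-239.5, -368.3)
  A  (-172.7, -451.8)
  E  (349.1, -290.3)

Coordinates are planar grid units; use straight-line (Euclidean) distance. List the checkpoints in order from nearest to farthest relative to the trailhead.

Computing each straight-line distance from (73.6, -29.7):
B (-98.0, -162.8): 217.2
E (349.1, -290.3): 379.2
D (480.2, 4.8): 408.1
C (521.1, -46.8): 447.8
F (-239.5, -368.3): 461.2
A (-172.7, -451.8): 488.7

B, E, D, C, F, A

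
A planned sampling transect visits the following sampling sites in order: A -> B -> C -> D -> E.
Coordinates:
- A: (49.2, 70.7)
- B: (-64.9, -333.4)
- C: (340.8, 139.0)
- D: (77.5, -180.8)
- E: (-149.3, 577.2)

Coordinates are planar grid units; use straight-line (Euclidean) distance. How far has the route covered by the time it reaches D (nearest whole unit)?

1457

Leg distances:
A→B: 419.9  (cumulative 419.9)
B→C: 622.7  (cumulative 1042.6)
C→D: 414.2  (cumulative 1456.8)
Cumulative distance at D ≈ 1457.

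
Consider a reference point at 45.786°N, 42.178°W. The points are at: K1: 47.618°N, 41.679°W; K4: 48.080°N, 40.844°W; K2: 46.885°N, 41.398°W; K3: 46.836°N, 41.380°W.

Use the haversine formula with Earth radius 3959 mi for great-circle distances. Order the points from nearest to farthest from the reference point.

K3, K2, K1, K4

Distances from the reference point:
K3 46.836°N, 41.380°W: 81.9 mi
K2 46.885°N, 41.398°W: 84.6 mi
K1 47.618°N, 41.679°W: 128.8 mi
K4 48.080°N, 40.844°W: 170.5 mi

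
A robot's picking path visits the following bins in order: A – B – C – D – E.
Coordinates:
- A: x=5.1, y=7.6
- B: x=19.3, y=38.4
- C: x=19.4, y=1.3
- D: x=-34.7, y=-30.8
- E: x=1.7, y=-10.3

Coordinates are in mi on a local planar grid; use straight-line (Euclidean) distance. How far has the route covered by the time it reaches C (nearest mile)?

71 mi

Leg distances:
A→B: 33.9 mi  (cumulative 33.9 mi)
B→C: 37.1 mi  (cumulative 71.0 mi)
Cumulative distance at C ≈ 71 mi.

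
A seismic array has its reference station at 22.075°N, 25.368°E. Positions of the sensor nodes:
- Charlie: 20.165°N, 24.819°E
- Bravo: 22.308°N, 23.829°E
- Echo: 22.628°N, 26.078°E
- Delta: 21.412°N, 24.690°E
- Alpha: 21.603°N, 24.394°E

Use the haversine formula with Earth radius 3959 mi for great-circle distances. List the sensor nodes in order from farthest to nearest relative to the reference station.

Charlie, Bravo, Alpha, Delta, Echo

Computing each great-circle distance from 22.075°N, 25.368°E:
Charlie 20.165°N, 24.819°E: 136.6 mi
Bravo 22.308°N, 23.829°E: 99.8 mi
Alpha 21.603°N, 24.394°E: 70.5 mi
Delta 21.412°N, 24.690°E: 63.2 mi
Echo 22.628°N, 26.078°E: 59.3 mi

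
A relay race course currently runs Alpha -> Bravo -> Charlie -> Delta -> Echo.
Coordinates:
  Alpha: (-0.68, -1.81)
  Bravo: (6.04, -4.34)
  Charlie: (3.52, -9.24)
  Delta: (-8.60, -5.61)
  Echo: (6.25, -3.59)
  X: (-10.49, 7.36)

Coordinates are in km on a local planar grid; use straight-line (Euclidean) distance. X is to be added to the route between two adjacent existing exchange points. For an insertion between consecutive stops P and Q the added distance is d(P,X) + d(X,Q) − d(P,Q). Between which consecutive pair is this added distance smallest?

Added distance for inserting X between each consecutive pair:
Alpha–Bravo: 26.5 km
Bravo–Charlie: 36.5 km
Charlie–Delta: 22.2 km
Delta–Echo: 18.1 km
Smallest added distance is 18.1 km, inserting between Delta and Echo.

between Delta and Echo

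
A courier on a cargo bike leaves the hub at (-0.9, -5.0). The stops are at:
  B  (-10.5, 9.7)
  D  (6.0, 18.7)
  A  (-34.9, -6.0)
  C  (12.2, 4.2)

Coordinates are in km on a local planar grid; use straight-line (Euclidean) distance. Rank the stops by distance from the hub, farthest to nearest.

A, D, B, C

Distance from the hub at (-0.9, -5.0) to each:
A (-34.9, -6.0): 34.0 km
D (6.0, 18.7): 24.7 km
B (-10.5, 9.7): 17.6 km
C (12.2, 4.2): 16.0 km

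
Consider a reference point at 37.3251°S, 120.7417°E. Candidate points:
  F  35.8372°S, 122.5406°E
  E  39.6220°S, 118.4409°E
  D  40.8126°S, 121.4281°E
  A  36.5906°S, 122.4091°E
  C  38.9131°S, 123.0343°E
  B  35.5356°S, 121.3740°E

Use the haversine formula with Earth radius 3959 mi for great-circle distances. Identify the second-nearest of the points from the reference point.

Distances from the reference point (37.3251°S, 120.7417°E):
A: 105.1 mi
B: 128.5 mi
F: 143.3 mi
C: 166.0 mi
E: 201.7 mi
D: 243.8 mi
The second-nearest is B at 128.5 mi.

B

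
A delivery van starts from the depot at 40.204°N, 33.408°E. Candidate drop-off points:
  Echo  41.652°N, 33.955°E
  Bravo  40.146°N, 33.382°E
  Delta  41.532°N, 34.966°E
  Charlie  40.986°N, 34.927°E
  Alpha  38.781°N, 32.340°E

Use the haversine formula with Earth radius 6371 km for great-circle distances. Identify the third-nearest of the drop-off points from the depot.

Distance to each, sorted:
Bravo: 6.8 km
Charlie: 154.9 km
Echo: 167.4 km
Alpha: 182.9 km
Delta: 197.4 km
The third-nearest is Echo at 167.4 km.

Echo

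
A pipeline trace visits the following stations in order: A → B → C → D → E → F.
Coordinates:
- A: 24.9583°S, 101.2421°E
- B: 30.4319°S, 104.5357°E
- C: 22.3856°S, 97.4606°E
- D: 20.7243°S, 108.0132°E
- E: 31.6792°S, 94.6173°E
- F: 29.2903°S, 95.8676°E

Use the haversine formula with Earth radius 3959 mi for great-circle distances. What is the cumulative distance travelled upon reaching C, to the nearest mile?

Leg distances:
A→B: 428.5 mi  (cumulative 428.5 mi)
B→C: 707.3 mi  (cumulative 1135.7 mi)
Cumulative distance at C ≈ 1136 mi.

1136 mi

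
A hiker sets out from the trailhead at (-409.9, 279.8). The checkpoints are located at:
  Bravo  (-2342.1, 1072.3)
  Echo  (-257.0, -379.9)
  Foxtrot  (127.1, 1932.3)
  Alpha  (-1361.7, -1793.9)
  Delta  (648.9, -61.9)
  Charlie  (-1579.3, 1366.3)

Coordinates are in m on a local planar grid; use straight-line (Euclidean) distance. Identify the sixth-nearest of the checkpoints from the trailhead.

Alpha

Distance to each, sorted:
Echo: 677.2 m
Delta: 1112.6 m
Charlie: 1596.2 m
Foxtrot: 1737.6 m
Bravo: 2088.4 m
Alpha: 2281.7 m
The sixth-nearest is Alpha at 2281.7 m.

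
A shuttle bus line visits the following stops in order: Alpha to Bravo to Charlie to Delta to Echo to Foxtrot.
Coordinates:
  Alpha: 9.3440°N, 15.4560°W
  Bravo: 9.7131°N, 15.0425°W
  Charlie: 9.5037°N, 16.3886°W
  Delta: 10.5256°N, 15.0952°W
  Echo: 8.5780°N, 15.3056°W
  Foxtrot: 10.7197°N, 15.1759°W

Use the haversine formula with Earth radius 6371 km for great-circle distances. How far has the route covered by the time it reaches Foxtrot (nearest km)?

Leg distances:
Alpha→Bravo: 61.2 km  (cumulative 61.2 km)
Bravo→Charlie: 149.4 km  (cumulative 210.6 km)
Charlie→Delta: 181.6 km  (cumulative 392.1 km)
Delta→Echo: 217.8 km  (cumulative 609.9 km)
Echo→Foxtrot: 238.6 km  (cumulative 848.5 km)
Cumulative distance at Foxtrot ≈ 848 km.

848 km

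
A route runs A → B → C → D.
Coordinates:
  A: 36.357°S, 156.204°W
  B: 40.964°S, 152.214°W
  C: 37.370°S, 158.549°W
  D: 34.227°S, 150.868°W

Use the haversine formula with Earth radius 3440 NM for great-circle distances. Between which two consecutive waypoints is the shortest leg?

Leg distances:
A→B: 333.8 NM
B→C: 365.2 NM
C→D: 418.8 NM
The shortest leg is A–B at 333.8 NM.

A–B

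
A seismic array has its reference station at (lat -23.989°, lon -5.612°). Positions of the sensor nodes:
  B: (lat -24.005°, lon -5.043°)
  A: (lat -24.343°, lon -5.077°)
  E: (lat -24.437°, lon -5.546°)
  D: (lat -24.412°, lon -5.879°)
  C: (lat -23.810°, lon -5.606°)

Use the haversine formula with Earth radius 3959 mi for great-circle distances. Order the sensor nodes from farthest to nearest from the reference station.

Computing each great-circle distance from (lat -23.989°, lon -5.612°):
A (lat -24.343°, lon -5.077°): 41.7 mi
B (lat -24.005°, lon -5.043°): 35.9 mi
D (lat -24.412°, lon -5.879°): 33.7 mi
E (lat -24.437°, lon -5.546°): 31.2 mi
C (lat -23.810°, lon -5.606°): 12.4 mi

A, B, D, E, C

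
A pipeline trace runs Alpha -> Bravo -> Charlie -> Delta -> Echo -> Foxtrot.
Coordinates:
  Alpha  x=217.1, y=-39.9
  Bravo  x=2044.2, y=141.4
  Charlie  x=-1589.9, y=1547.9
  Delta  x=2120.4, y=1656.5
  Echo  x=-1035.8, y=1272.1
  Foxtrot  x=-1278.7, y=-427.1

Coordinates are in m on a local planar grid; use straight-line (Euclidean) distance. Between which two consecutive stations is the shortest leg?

Leg distances:
Alpha→Bravo: 1836.1 m
Bravo→Charlie: 3896.8 m
Charlie→Delta: 3711.9 m
Delta→Echo: 3179.5 m
Echo→Foxtrot: 1716.5 m
The shortest leg is Echo–Foxtrot at 1716.5 m.

Echo–Foxtrot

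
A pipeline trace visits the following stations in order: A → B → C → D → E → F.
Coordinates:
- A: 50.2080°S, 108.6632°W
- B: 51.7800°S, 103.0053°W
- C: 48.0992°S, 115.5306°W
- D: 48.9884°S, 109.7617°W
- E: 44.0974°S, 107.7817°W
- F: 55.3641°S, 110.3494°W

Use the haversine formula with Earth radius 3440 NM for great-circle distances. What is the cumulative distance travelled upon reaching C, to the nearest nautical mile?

Leg distances:
A→B: 233.6 NM  (cumulative 233.6 NM)
B→C: 531.1 NM  (cumulative 764.8 NM)
Cumulative distance at C ≈ 765 NM.

765 NM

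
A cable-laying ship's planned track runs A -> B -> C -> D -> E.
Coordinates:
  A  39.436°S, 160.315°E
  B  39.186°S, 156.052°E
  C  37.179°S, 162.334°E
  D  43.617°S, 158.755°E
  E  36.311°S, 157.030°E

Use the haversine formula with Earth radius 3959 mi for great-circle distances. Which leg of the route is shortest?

A–B

Leg distances:
A→B: 228.5 mi
B→C: 368.2 mi
C→D: 482.9 mi
D→E: 513.0 mi
The shortest leg is A–B at 228.5 mi.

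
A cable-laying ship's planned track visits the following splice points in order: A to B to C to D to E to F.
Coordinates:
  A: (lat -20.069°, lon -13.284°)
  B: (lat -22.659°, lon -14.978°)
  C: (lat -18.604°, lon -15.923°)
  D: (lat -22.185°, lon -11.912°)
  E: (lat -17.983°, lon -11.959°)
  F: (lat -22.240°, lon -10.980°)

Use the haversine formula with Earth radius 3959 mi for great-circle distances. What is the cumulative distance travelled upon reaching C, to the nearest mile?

496 mi

Leg distances:
A→B: 209.5 mi  (cumulative 209.5 mi)
B→C: 286.8 mi  (cumulative 496.3 mi)
Cumulative distance at C ≈ 496 mi.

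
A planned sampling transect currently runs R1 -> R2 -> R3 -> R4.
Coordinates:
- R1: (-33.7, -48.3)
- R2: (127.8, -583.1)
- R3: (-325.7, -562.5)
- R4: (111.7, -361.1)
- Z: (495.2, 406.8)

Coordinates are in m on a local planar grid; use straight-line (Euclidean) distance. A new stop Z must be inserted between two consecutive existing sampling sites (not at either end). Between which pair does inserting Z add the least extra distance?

between R1 and R2

Added distance for inserting Z between each consecutive pair:
R1–R2: 1195.0 m
R2–R3: 1872.1 m
R3–R4: 1647.0 m
Smallest added distance is 1195.0 m, inserting between R1 and R2.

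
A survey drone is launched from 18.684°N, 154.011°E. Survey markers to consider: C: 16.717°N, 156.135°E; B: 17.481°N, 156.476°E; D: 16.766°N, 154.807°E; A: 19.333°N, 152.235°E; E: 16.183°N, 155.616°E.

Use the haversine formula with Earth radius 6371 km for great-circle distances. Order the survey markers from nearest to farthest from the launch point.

Distances from the launch point:
A 19.333°N, 152.235°E: 200.2 km
D 16.766°N, 154.807°E: 229.3 km
B 17.481°N, 156.476°E: 292.9 km
C 16.717°N, 156.135°E: 313.8 km
E 16.183°N, 155.616°E: 326.1 km

A, D, B, C, E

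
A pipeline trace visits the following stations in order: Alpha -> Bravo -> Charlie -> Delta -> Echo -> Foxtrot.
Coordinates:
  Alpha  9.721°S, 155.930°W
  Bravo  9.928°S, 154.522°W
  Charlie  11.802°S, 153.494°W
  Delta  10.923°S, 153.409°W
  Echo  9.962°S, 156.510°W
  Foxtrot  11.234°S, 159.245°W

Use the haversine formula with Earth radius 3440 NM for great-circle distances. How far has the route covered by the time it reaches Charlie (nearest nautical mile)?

Leg distances:
Alpha→Bravo: 84.2 NM  (cumulative 84.2 NM)
Bravo→Charlie: 127.8 NM  (cumulative 212.0 NM)
Cumulative distance at Charlie ≈ 212 NM.

212 NM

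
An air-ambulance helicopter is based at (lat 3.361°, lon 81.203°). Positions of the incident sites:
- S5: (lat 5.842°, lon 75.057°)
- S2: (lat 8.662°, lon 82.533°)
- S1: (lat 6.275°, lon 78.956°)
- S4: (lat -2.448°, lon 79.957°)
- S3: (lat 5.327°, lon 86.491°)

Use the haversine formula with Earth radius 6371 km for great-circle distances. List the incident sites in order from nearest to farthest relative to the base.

Computing each great-circle distance from (lat 3.361°, lon 81.203°):
S1 (lat 6.275°, lon 78.956°): 408.6 km
S2 (lat 8.662°, lon 82.533°): 607.5 km
S3 (lat 5.327°, lon 86.491°): 625.7 km
S4 (lat -2.448°, lon 79.957°): 660.6 km
S5 (lat 5.842°, lon 75.057°): 734.9 km

S1, S2, S3, S4, S5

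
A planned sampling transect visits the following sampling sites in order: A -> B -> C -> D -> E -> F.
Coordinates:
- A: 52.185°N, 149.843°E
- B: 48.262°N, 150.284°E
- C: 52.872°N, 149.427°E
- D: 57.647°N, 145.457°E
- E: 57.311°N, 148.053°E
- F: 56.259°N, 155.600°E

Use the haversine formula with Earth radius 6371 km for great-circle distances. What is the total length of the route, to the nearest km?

2174 km

Leg distances:
A→B: 437.3 km  (cumulative 437.3 km)
B→C: 516.2 km  (cumulative 953.5 km)
C→D: 587.3 km  (cumulative 1540.8 km)
D→E: 159.6 km  (cumulative 1700.4 km)
E→F: 474.1 km  (cumulative 2174.5 km)
Total route length ≈ 2174 km.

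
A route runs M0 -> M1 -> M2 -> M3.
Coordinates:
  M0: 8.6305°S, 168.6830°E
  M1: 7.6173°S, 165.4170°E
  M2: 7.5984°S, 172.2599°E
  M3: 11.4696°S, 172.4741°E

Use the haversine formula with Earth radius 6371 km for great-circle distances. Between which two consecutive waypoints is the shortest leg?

M0–M1

Leg distances:
M0→M1: 376.8 km
M1→M2: 754.2 km
M2→M3: 431.1 km
The shortest leg is M0–M1 at 376.8 km.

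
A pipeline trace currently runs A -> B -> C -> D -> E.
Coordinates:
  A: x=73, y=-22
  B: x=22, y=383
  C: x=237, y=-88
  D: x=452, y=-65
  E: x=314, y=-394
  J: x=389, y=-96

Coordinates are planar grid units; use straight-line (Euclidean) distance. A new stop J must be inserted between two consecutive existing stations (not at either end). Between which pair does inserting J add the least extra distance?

between C and D

Added distance for inserting J between each consecutive pair:
A–B: 519.8
B–C: 237.9
C–D: 6.2
D–E: 20.7
Smallest added distance is 6.2, inserting between C and D.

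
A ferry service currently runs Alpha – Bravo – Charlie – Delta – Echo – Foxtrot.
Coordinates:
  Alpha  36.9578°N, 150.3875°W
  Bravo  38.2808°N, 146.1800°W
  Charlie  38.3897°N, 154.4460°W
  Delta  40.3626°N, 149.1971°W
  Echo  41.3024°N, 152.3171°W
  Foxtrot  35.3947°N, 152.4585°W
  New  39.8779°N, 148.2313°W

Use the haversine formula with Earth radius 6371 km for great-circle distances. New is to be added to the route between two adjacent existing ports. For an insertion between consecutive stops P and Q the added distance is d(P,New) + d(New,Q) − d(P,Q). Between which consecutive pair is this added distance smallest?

between Bravo and Charlie

Added distance for inserting New between each consecutive pair:
Alpha–Bravo: 227.2 km
Bravo–Charlie: 90.8 km
Charlie–Delta: 157.5 km
Delta–Echo: 195.3 km
Echo–Foxtrot: 344.5 km
Smallest added distance is 90.8 km, inserting between Bravo and Charlie.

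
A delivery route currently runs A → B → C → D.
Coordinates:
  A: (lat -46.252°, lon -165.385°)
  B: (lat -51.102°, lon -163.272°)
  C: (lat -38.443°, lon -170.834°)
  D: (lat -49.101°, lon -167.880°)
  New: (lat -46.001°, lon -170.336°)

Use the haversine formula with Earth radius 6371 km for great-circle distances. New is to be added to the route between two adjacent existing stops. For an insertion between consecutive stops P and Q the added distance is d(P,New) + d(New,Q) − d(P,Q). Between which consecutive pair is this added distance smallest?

between C and D

Added distance for inserting New between each consecutive pair:
A–B: 590.2 km
B–C: 83.2 km
C–D: 23.9 km
Smallest added distance is 23.9 km, inserting between C and D.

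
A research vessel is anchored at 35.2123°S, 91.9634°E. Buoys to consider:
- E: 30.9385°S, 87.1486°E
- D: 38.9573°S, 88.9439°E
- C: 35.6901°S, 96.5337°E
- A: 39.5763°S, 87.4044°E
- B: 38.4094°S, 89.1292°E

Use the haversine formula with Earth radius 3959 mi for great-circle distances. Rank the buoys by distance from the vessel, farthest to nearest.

E, A, D, B, C

Distances from the vessel:
E 30.9385°S, 87.1486°E: 406.0 mi
A 39.5763°S, 87.4044°E: 391.8 mi
D 38.9573°S, 88.9439°E: 307.6 mi
B 38.4094°S, 89.1292°E: 270.9 mi
C 35.6901°S, 96.5337°E: 259.3 mi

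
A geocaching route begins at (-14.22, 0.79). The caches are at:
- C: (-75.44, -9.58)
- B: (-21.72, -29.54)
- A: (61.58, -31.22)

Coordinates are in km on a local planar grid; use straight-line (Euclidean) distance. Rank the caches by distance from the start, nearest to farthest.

B, C, A

Computing each straight-line distance from (-14.22, 0.79):
B (-21.72, -29.54): 31.2 km
C (-75.44, -9.58): 62.1 km
A (61.58, -31.22): 82.3 km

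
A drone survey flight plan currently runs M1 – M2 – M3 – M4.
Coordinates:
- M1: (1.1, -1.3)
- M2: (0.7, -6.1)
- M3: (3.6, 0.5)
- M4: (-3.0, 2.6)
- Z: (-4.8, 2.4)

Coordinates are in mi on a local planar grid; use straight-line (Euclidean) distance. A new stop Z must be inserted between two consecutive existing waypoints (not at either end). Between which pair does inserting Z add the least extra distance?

Added distance for inserting Z between each consecutive pair:
M1–M2: 12.3 mi
M2–M3: 11.5 mi
M3–M4: 3.5 mi
Smallest added distance is 3.5 mi, inserting between M3 and M4.

between M3 and M4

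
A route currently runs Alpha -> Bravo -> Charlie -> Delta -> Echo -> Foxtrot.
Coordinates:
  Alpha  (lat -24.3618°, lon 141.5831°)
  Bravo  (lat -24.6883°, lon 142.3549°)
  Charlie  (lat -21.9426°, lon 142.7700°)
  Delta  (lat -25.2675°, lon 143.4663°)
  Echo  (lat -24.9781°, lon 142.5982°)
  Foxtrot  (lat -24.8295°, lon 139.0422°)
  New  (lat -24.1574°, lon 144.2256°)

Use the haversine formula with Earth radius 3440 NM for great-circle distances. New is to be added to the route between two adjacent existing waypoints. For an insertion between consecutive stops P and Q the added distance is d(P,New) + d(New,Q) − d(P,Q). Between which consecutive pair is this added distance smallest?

between Charlie and Delta

Added distance for inserting New between each consecutive pair:
Alpha–Bravo: 205.8 NM
Bravo–Charlie: 96.1 NM
Charlie–Delta: 30.6 NM
Delta–Echo: 129.8 NM
Echo–Foxtrot: 193.8 NM
Smallest added distance is 30.6 NM, inserting between Charlie and Delta.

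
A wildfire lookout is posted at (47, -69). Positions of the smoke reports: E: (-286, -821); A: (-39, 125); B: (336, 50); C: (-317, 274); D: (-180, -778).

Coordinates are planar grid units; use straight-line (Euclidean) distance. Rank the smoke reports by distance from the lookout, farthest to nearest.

Distances from the lookout:
E (-286, -821): 822.4
D (-180, -778): 744.5
C (-317, 274): 500.1
B (336, 50): 312.5
A (-39, 125): 212.2

E, D, C, B, A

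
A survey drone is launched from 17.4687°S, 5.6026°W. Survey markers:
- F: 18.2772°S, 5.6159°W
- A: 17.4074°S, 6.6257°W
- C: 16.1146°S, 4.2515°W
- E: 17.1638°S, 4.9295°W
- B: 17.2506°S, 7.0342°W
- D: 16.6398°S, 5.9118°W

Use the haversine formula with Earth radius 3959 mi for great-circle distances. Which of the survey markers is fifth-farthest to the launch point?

Distance to each, sorted:
C: 129.4 mi
B: 95.6 mi
A: 67.6 mi
D: 60.8 mi
F: 55.9 mi
E: 49.1 mi
The fifth-farthest is F at 55.9 mi.

F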